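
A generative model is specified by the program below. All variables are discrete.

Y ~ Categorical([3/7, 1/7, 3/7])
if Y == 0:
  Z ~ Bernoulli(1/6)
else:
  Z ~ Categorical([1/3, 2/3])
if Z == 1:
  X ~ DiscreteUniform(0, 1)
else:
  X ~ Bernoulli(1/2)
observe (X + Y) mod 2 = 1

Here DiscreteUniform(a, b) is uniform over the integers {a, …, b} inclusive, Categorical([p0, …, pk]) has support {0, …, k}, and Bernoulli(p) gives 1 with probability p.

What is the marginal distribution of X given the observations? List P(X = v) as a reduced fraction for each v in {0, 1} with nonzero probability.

Enumerate traces; 6 have nonzero weight after conditioning:
  (Y=0, Z=0, X=1) weight 5/28
  (Y=0, Z=1, X=1) weight 1/28
  (Y=1, Z=0, X=0) weight 1/42
  (Y=1, Z=1, X=0) weight 1/21
  (Y=2, Z=0, X=1) weight 1/14
  (Y=2, Z=1, X=1) weight 1/7
Group by X:
  weight(X=0) = 1/14
  weight(X=1) = 3/7
Total weight = 1/14 + 3/7 = 1/2
P(X=0 | obs) = 1/14 / 1/2 = 1/7
P(X=1 | obs) = 3/7 / 1/2 = 6/7

P(X=0) = 1/7, P(X=1) = 6/7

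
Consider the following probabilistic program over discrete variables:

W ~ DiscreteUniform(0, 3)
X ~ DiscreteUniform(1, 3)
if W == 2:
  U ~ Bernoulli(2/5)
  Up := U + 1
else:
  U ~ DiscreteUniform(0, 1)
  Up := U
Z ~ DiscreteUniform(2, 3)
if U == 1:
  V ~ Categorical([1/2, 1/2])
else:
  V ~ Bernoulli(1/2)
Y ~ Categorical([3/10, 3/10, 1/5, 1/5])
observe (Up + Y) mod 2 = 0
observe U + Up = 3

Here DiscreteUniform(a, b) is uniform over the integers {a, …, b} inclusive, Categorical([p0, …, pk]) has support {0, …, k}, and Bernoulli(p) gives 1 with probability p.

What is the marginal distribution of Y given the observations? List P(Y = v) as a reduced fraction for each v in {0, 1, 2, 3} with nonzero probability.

Enumerate traces; 24 have nonzero weight after conditioning:
  (W=2, X=1, U=1, Z=2, V=0, Y=0) weight 1/400
  (W=2, X=1, U=1, Z=2, V=0, Y=2) weight 1/600
  (W=2, X=1, U=1, Z=2, V=1, Y=0) weight 1/400
  (W=2, X=1, U=1, Z=2, V=1, Y=2) weight 1/600
  (W=2, X=1, U=1, Z=3, V=0, Y=0) weight 1/400
  (W=2, X=1, U=1, Z=3, V=0, Y=2) weight 1/600
  (W=2, X=1, U=1, Z=3, V=1, Y=0) weight 1/400
  (W=2, X=1, U=1, Z=3, V=1, Y=2) weight 1/600
  … 16 more
Group by Y:
  weight(Y=0) = 3/100
  weight(Y=2) = 1/50
Total weight = 3/100 + 1/50 = 1/20
P(Y=0 | obs) = 3/100 / 1/20 = 3/5
P(Y=2 | obs) = 1/50 / 1/20 = 2/5

P(Y=0) = 3/5, P(Y=2) = 2/5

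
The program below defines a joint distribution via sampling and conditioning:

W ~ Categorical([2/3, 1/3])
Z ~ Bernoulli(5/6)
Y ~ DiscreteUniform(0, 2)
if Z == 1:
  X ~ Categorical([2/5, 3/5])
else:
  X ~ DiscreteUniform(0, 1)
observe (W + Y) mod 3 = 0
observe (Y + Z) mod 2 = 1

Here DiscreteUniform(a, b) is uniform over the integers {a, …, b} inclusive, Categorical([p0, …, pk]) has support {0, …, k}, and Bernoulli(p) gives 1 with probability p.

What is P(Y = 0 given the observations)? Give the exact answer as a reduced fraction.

Enumerate traces; 4 have nonzero weight after conditioning:
  (W=0, Z=1, Y=0, X=0) weight 2/27
  (W=0, Z=1, Y=0, X=1) weight 1/9
  (W=1, Z=1, Y=2, X=0) weight 1/27
  (W=1, Z=1, Y=2, X=1) weight 1/18
Group by Y:
  weight(Y=0) = 5/27
  weight(Y=2) = 5/54
Total weight = 5/27 + 5/54 = 5/18
P(Y=0 | obs) = 5/27 / 5/18 = 2/3
P(Y=2 | obs) = 5/54 / 5/18 = 1/3

P(Y = 0 | obs) = 2/3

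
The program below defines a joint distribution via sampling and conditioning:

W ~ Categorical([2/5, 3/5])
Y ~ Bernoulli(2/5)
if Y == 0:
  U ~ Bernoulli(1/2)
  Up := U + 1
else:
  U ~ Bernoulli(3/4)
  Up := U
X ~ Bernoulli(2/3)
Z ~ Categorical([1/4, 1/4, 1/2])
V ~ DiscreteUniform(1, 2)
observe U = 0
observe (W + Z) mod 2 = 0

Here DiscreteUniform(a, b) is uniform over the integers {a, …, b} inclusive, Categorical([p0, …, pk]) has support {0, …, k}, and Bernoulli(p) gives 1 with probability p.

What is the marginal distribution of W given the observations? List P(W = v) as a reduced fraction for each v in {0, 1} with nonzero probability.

P(W=0) = 2/3, P(W=1) = 1/3

Enumerate traces; 24 have nonzero weight after conditioning:
  (W=0, Y=0, U=0, X=0, Z=0, V=1) weight 1/200
  (W=0, Y=0, U=0, X=0, Z=0, V=2) weight 1/200
  (W=0, Y=0, U=0, X=0, Z=2, V=1) weight 1/100
  (W=0, Y=0, U=0, X=0, Z=2, V=2) weight 1/100
  (W=0, Y=0, U=0, X=1, Z=0, V=1) weight 1/100
  (W=0, Y=0, U=0, X=1, Z=0, V=2) weight 1/100
  (W=0, Y=0, U=0, X=1, Z=2, V=1) weight 1/50
  (W=0, Y=0, U=0, X=1, Z=2, V=2) weight 1/50
  (W=1, Y=0, U=0, X=0, Z=1, V=1) weight 3/400
  … 15 more
Group by W:
  weight(W=0) = 3/25
  weight(W=1) = 3/50
Total weight = 3/25 + 3/50 = 9/50
P(W=0 | obs) = 3/25 / 9/50 = 2/3
P(W=1 | obs) = 3/50 / 9/50 = 1/3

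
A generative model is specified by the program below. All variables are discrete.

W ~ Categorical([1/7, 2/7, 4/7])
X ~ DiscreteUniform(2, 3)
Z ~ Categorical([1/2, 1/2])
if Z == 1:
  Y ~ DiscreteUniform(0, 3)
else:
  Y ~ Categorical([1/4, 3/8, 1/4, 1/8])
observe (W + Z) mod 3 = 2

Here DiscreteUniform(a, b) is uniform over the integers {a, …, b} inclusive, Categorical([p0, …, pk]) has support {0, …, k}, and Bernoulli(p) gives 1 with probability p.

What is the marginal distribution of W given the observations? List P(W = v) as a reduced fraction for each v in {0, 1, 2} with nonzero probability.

P(W=1) = 1/3, P(W=2) = 2/3

Enumerate traces; 16 have nonzero weight after conditioning:
  (W=1, X=2, Z=1, Y=0) weight 1/56
  (W=1, X=2, Z=1, Y=1) weight 1/56
  (W=1, X=2, Z=1, Y=2) weight 1/56
  (W=1, X=2, Z=1, Y=3) weight 1/56
  (W=1, X=3, Z=1, Y=0) weight 1/56
  (W=1, X=3, Z=1, Y=1) weight 1/56
  (W=1, X=3, Z=1, Y=2) weight 1/56
  (W=1, X=3, Z=1, Y=3) weight 1/56
  (W=2, X=2, Z=0, Y=0) weight 1/28
  … 7 more
Group by W:
  weight(W=1) = 1/7
  weight(W=2) = 2/7
Total weight = 1/7 + 2/7 = 3/7
P(W=1 | obs) = 1/7 / 3/7 = 1/3
P(W=2 | obs) = 2/7 / 3/7 = 2/3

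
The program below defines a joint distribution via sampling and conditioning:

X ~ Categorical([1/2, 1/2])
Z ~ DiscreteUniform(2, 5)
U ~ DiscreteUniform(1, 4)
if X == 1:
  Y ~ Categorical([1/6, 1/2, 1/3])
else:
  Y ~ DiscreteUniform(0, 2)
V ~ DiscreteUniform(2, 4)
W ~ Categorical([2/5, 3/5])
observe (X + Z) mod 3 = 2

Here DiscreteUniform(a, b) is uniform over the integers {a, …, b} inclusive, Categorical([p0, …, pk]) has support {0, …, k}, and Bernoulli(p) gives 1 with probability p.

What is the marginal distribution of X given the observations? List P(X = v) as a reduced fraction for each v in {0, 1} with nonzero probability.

Enumerate traces; 216 have nonzero weight after conditioning:
  (X=0, Z=2, U=1, Y=0, V=2, W=0) weight 1/720
  (X=0, Z=2, U=1, Y=0, V=2, W=1) weight 1/480
  (X=0, Z=2, U=1, Y=0, V=3, W=0) weight 1/720
  (X=0, Z=2, U=1, Y=0, V=3, W=1) weight 1/480
  (X=0, Z=2, U=1, Y=0, V=4, W=0) weight 1/720
  (X=0, Z=2, U=1, Y=0, V=4, W=1) weight 1/480
  (X=0, Z=2, U=1, Y=1, V=2, W=0) weight 1/720
  (X=0, Z=2, U=1, Y=1, V=2, W=1) weight 1/480
  (X=1, Z=4, U=1, Y=0, V=2, W=0) weight 1/1440
  … 207 more
Group by X:
  weight(X=0) = 1/4
  weight(X=1) = 1/8
Total weight = 1/4 + 1/8 = 3/8
P(X=0 | obs) = 1/4 / 3/8 = 2/3
P(X=1 | obs) = 1/8 / 3/8 = 1/3

P(X=0) = 2/3, P(X=1) = 1/3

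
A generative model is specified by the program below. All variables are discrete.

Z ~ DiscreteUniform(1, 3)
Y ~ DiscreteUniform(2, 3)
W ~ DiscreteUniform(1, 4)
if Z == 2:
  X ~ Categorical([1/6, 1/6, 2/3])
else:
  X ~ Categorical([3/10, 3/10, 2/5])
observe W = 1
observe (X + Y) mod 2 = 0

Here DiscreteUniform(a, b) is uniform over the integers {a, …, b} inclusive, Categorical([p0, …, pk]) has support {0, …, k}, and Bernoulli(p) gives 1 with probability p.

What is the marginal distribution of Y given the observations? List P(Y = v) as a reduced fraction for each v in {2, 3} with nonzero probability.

P(Y=2) = 67/90, P(Y=3) = 23/90

Enumerate traces; 9 have nonzero weight after conditioning:
  (Z=1, Y=2, W=1, X=0) weight 1/80
  (Z=1, Y=2, W=1, X=2) weight 1/60
  (Z=1, Y=3, W=1, X=1) weight 1/80
  (Z=2, Y=2, W=1, X=0) weight 1/144
  (Z=2, Y=2, W=1, X=2) weight 1/36
  (Z=2, Y=3, W=1, X=1) weight 1/144
  (Z=3, Y=2, W=1, X=0) weight 1/80
  (Z=3, Y=2, W=1, X=2) weight 1/60
  … 1 more
Group by Y:
  weight(Y=2) = 67/720
  weight(Y=3) = 23/720
Total weight = 67/720 + 23/720 = 1/8
P(Y=2 | obs) = 67/720 / 1/8 = 67/90
P(Y=3 | obs) = 23/720 / 1/8 = 23/90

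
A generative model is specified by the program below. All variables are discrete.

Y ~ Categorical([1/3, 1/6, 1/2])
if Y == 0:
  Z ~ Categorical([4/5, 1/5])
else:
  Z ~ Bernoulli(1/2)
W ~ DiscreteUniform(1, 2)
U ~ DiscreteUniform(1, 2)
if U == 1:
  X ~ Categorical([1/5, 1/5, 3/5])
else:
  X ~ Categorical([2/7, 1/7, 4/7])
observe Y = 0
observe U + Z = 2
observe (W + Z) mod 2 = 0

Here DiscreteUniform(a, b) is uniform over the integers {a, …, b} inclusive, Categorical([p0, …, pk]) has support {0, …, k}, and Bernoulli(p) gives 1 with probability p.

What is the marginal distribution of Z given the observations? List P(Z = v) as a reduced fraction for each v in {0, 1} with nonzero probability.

Enumerate traces; 6 have nonzero weight after conditioning:
  (Y=0, Z=0, W=2, U=2, X=0) weight 2/105
  (Y=0, Z=0, W=2, U=2, X=1) weight 1/105
  (Y=0, Z=0, W=2, U=2, X=2) weight 4/105
  (Y=0, Z=1, W=1, U=1, X=0) weight 1/300
  (Y=0, Z=1, W=1, U=1, X=1) weight 1/300
  (Y=0, Z=1, W=1, U=1, X=2) weight 1/100
Group by Z:
  weight(Z=0) = 1/15
  weight(Z=1) = 1/60
Total weight = 1/15 + 1/60 = 1/12
P(Z=0 | obs) = 1/15 / 1/12 = 4/5
P(Z=1 | obs) = 1/60 / 1/12 = 1/5

P(Z=0) = 4/5, P(Z=1) = 1/5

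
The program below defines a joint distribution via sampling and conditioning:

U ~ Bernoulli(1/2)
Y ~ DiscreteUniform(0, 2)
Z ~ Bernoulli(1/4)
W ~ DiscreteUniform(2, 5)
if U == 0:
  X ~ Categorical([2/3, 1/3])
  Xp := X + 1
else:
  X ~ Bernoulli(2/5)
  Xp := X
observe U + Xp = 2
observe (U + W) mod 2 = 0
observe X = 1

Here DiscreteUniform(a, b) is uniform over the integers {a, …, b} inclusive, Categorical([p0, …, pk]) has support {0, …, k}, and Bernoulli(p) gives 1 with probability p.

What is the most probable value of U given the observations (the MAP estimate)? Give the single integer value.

argmax_v P(U = v | obs) = 1

Enumerate traces; 24 have nonzero weight after conditioning:
  (U=0, Y=0, Z=0, W=2, X=1) weight 1/96
  (U=0, Y=0, Z=0, W=4, X=1) weight 1/96
  (U=0, Y=0, Z=1, W=2, X=1) weight 1/288
  (U=0, Y=0, Z=1, W=4, X=1) weight 1/288
  (U=0, Y=1, Z=0, W=2, X=1) weight 1/96
  (U=0, Y=1, Z=0, W=4, X=1) weight 1/96
  (U=0, Y=1, Z=1, W=2, X=1) weight 1/288
  (U=0, Y=1, Z=1, W=4, X=1) weight 1/288
  (U=1, Y=0, Z=0, W=3, X=1) weight 1/80
  … 15 more
Group by U:
  weight(U=0) = 1/12
  weight(U=1) = 1/10
Total weight = 1/12 + 1/10 = 11/60
P(U=0 | obs) = 1/12 / 11/60 = 5/11
P(U=1 | obs) = 1/10 / 11/60 = 6/11
argmax = 1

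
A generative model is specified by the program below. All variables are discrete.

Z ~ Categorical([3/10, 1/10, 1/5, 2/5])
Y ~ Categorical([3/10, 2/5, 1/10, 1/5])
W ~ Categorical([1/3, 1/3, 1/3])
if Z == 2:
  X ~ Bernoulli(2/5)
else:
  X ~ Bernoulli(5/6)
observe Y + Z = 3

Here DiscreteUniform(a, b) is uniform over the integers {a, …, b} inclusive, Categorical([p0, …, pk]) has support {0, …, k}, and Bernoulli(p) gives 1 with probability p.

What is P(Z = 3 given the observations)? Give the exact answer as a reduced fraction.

Enumerate traces; 24 have nonzero weight after conditioning:
  (Z=0, Y=3, W=0, X=0) weight 1/300
  (Z=0, Y=3, W=0, X=1) weight 1/60
  (Z=0, Y=3, W=1, X=0) weight 1/300
  (Z=0, Y=3, W=1, X=1) weight 1/60
  (Z=0, Y=3, W=2, X=0) weight 1/300
  (Z=0, Y=3, W=2, X=1) weight 1/60
  (Z=1, Y=2, W=0, X=0) weight 1/1800
  (Z=1, Y=2, W=0, X=1) weight 1/360
  (Z=2, Y=1, W=0, X=0) weight 2/125
  (Z=3, Y=0, W=0, X=0) weight 1/150
  … 14 more
Group by Z:
  weight(Z=0) = 3/50
  weight(Z=1) = 1/100
  weight(Z=2) = 2/25
  weight(Z=3) = 3/25
Total weight = 3/50 + 1/100 + 2/25 + 3/25 = 27/100
P(Z=0 | obs) = 3/50 / 27/100 = 2/9
P(Z=1 | obs) = 1/100 / 27/100 = 1/27
P(Z=2 | obs) = 2/25 / 27/100 = 8/27
P(Z=3 | obs) = 3/25 / 27/100 = 4/9

P(Z = 3 | obs) = 4/9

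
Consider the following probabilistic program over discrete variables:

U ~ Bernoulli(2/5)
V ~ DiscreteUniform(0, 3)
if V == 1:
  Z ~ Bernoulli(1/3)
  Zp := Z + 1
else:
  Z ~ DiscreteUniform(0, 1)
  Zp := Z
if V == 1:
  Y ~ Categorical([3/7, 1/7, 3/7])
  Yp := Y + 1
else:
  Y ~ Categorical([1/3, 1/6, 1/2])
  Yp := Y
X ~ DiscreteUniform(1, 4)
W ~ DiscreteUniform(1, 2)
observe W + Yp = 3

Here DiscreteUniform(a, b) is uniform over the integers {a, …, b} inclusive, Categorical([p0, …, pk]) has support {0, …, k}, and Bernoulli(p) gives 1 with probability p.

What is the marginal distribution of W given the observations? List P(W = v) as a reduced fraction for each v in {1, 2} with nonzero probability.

P(W=1) = 23/36, P(W=2) = 13/36

Enumerate traces; 128 have nonzero weight after conditioning:
  (U=0, V=0, Z=0, Y=1, X=1, W=2) weight 1/640
  (U=0, V=0, Z=0, Y=1, X=2, W=2) weight 1/640
  (U=0, V=0, Z=0, Y=1, X=3, W=2) weight 1/640
  (U=0, V=0, Z=0, Y=1, X=4, W=2) weight 1/640
  (U=0, V=0, Z=0, Y=2, X=1, W=1) weight 3/640
  (U=0, V=0, Z=0, Y=2, X=2, W=1) weight 3/640
  (U=0, V=0, Z=0, Y=2, X=3, W=1) weight 3/640
  (U=0, V=0, Z=0, Y=2, X=4, W=1) weight 3/640
  … 120 more
Group by W:
  weight(W=1) = 23/112
  weight(W=2) = 13/112
Total weight = 23/112 + 13/112 = 9/28
P(W=1 | obs) = 23/112 / 9/28 = 23/36
P(W=2 | obs) = 13/112 / 9/28 = 13/36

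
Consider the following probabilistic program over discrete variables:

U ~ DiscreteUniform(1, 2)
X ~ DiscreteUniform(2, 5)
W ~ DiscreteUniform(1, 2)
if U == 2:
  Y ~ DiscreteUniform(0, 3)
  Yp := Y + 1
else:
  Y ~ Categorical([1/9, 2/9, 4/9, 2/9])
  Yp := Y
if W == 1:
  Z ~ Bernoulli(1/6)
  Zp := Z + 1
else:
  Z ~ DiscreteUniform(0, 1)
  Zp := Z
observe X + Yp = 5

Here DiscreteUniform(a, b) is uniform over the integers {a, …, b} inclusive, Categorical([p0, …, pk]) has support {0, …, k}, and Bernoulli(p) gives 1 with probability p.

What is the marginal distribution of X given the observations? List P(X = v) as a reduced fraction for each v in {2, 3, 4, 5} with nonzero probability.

P(X=2) = 17/63, P(X=3) = 25/63, P(X=4) = 17/63, P(X=5) = 4/63

Enumerate traces; 28 have nonzero weight after conditioning:
  (U=1, X=2, W=1, Y=3, Z=0) weight 5/432
  (U=1, X=2, W=1, Y=3, Z=1) weight 1/432
  (U=1, X=2, W=2, Y=3, Z=0) weight 1/144
  (U=1, X=2, W=2, Y=3, Z=1) weight 1/144
  (U=1, X=3, W=1, Y=2, Z=0) weight 5/216
  (U=1, X=3, W=1, Y=2, Z=1) weight 1/216
  (U=1, X=3, W=2, Y=2, Z=0) weight 1/72
  (U=1, X=3, W=2, Y=2, Z=1) weight 1/72
  (U=1, X=4, W=1, Y=1, Z=0) weight 5/432
  (U=1, X=5, W=1, Y=0, Z=0) weight 5/864
  … 18 more
Group by X:
  weight(X=2) = 17/288
  weight(X=3) = 25/288
  weight(X=4) = 17/288
  weight(X=5) = 1/72
Total weight = 17/288 + 25/288 + 17/288 + 1/72 = 7/32
P(X=2 | obs) = 17/288 / 7/32 = 17/63
P(X=3 | obs) = 25/288 / 7/32 = 25/63
P(X=4 | obs) = 17/288 / 7/32 = 17/63
P(X=5 | obs) = 1/72 / 7/32 = 4/63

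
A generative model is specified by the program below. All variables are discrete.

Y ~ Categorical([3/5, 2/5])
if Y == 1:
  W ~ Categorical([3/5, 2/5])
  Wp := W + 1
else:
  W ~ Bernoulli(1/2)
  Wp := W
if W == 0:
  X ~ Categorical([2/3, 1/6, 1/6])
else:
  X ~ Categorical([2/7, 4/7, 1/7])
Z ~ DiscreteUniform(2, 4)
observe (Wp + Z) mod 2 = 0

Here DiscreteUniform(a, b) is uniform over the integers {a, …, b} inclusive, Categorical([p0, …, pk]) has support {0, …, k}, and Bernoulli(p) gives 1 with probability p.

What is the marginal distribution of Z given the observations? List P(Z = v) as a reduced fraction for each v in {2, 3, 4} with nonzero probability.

Enumerate traces; 18 have nonzero weight after conditioning:
  (Y=0, W=0, X=0, Z=2) weight 1/15
  (Y=0, W=0, X=0, Z=4) weight 1/15
  (Y=0, W=0, X=1, Z=2) weight 1/60
  (Y=0, W=0, X=1, Z=4) weight 1/60
  (Y=0, W=0, X=2, Z=2) weight 1/60
  (Y=0, W=0, X=2, Z=4) weight 1/60
  (Y=0, W=1, X=0, Z=3) weight 1/35
  (Y=0, W=1, X=1, Z=3) weight 2/35
  … 10 more
Group by Z:
  weight(Z=2) = 23/150
  weight(Z=3) = 9/50
  weight(Z=4) = 23/150
Total weight = 23/150 + 9/50 + 23/150 = 73/150
P(Z=2 | obs) = 23/150 / 73/150 = 23/73
P(Z=3 | obs) = 9/50 / 73/150 = 27/73
P(Z=4 | obs) = 23/150 / 73/150 = 23/73

P(Z=2) = 23/73, P(Z=3) = 27/73, P(Z=4) = 23/73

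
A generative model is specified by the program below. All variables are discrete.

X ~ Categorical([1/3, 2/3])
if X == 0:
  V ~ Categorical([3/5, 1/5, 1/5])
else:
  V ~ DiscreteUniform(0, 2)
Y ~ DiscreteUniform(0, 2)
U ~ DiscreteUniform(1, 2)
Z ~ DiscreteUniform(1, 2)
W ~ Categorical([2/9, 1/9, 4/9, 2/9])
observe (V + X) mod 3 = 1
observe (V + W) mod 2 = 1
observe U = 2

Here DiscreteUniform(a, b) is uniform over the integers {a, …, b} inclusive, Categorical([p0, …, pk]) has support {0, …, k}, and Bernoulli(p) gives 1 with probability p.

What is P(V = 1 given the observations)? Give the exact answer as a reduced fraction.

P(V = 1 | obs) = 3/8

Enumerate traces; 24 have nonzero weight after conditioning:
  (X=0, V=1, Y=0, U=2, Z=1, W=0) weight 1/810
  (X=0, V=1, Y=0, U=2, Z=1, W=2) weight 1/405
  (X=0, V=1, Y=0, U=2, Z=2, W=0) weight 1/810
  (X=0, V=1, Y=0, U=2, Z=2, W=2) weight 1/405
  (X=0, V=1, Y=1, U=2, Z=1, W=0) weight 1/810
  (X=0, V=1, Y=1, U=2, Z=1, W=2) weight 1/405
  (X=0, V=1, Y=1, U=2, Z=2, W=0) weight 1/810
  (X=0, V=1, Y=1, U=2, Z=2, W=2) weight 1/405
  (X=1, V=0, Y=0, U=2, Z=1, W=1) weight 1/486
  … 15 more
Group by V:
  weight(V=0) = 1/27
  weight(V=1) = 1/45
Total weight = 1/27 + 1/45 = 8/135
P(V=0 | obs) = 1/27 / 8/135 = 5/8
P(V=1 | obs) = 1/45 / 8/135 = 3/8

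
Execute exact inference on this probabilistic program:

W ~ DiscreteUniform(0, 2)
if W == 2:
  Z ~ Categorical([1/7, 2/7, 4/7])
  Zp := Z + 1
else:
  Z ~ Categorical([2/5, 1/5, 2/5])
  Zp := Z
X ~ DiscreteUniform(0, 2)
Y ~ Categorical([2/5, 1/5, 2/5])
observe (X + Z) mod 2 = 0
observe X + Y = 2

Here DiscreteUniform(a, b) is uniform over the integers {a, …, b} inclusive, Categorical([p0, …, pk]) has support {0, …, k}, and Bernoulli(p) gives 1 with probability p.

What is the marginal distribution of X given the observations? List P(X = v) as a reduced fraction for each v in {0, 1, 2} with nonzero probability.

P(X=0) = 27/58, P(X=1) = 2/29, P(X=2) = 27/58

Enumerate traces; 15 have nonzero weight after conditioning:
  (W=0, Z=0, X=0, Y=2) weight 4/225
  (W=0, Z=0, X=2, Y=0) weight 4/225
  (W=0, Z=1, X=1, Y=1) weight 1/225
  (W=0, Z=2, X=0, Y=2) weight 4/225
  (W=0, Z=2, X=2, Y=0) weight 4/225
  (W=1, Z=0, X=0, Y=2) weight 4/225
  (W=1, Z=0, X=2, Y=0) weight 4/225
  (W=1, Z=1, X=1, Y=1) weight 1/225
  … 7 more
Group by X:
  weight(X=0) = 18/175
  weight(X=1) = 8/525
  weight(X=2) = 18/175
Total weight = 18/175 + 8/525 + 18/175 = 116/525
P(X=0 | obs) = 18/175 / 116/525 = 27/58
P(X=1 | obs) = 8/525 / 116/525 = 2/29
P(X=2 | obs) = 18/175 / 116/525 = 27/58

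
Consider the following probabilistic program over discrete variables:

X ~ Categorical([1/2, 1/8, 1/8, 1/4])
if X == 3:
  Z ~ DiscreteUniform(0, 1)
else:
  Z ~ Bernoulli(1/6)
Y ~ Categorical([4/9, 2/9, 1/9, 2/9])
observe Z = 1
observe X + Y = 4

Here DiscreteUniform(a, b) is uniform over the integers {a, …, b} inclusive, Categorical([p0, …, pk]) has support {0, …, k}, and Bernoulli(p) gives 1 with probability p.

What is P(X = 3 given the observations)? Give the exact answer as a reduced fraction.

P(X = 3 | obs) = 4/5

Enumerate traces; 3 have nonzero weight after conditioning:
  (X=1, Z=1, Y=3) weight 1/216
  (X=2, Z=1, Y=2) weight 1/432
  (X=3, Z=1, Y=1) weight 1/36
Group by X:
  weight(X=1) = 1/216
  weight(X=2) = 1/432
  weight(X=3) = 1/36
Total weight = 1/216 + 1/432 + 1/36 = 5/144
P(X=1 | obs) = 1/216 / 5/144 = 2/15
P(X=2 | obs) = 1/432 / 5/144 = 1/15
P(X=3 | obs) = 1/36 / 5/144 = 4/5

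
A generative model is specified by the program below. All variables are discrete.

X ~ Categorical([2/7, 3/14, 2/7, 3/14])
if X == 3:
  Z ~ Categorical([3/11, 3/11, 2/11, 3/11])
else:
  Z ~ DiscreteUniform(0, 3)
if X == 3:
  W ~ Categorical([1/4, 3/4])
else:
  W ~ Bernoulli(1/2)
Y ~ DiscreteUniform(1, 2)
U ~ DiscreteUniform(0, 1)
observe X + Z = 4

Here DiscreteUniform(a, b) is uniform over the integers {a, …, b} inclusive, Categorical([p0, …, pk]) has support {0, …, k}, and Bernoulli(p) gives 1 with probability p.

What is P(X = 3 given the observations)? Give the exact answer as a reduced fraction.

P(X = 3 | obs) = 36/113

Enumerate traces; 24 have nonzero weight after conditioning:
  (X=1, Z=3, W=0, Y=1, U=0) weight 3/448
  (X=1, Z=3, W=0, Y=1, U=1) weight 3/448
  (X=1, Z=3, W=0, Y=2, U=0) weight 3/448
  (X=1, Z=3, W=0, Y=2, U=1) weight 3/448
  (X=1, Z=3, W=1, Y=1, U=0) weight 3/448
  (X=1, Z=3, W=1, Y=1, U=1) weight 3/448
  (X=1, Z=3, W=1, Y=2, U=0) weight 3/448
  (X=1, Z=3, W=1, Y=2, U=1) weight 3/448
  (X=2, Z=2, W=0, Y=1, U=0) weight 1/112
  (X=3, Z=1, W=0, Y=1, U=0) weight 9/2464
  … 14 more
Group by X:
  weight(X=1) = 3/56
  weight(X=2) = 1/14
  weight(X=3) = 9/154
Total weight = 3/56 + 1/14 + 9/154 = 113/616
P(X=1 | obs) = 3/56 / 113/616 = 33/113
P(X=2 | obs) = 1/14 / 113/616 = 44/113
P(X=3 | obs) = 9/154 / 113/616 = 36/113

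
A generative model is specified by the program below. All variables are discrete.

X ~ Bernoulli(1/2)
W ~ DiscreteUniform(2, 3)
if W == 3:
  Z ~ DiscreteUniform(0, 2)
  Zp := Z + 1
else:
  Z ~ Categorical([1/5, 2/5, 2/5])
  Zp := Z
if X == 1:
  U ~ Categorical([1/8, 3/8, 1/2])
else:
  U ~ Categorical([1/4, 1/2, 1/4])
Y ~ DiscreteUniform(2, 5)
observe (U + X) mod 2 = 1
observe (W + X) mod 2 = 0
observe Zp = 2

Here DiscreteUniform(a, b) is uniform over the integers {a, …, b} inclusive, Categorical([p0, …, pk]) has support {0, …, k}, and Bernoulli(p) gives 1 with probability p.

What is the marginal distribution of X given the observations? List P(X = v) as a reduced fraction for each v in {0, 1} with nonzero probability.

P(X=0) = 24/49, P(X=1) = 25/49

Enumerate traces; 12 have nonzero weight after conditioning:
  (X=0, W=2, Z=2, U=1, Y=2) weight 1/80
  (X=0, W=2, Z=2, U=1, Y=3) weight 1/80
  (X=0, W=2, Z=2, U=1, Y=4) weight 1/80
  (X=0, W=2, Z=2, U=1, Y=5) weight 1/80
  (X=1, W=3, Z=1, U=0, Y=2) weight 1/384
  (X=1, W=3, Z=1, U=0, Y=3) weight 1/384
  (X=1, W=3, Z=1, U=0, Y=4) weight 1/384
  (X=1, W=3, Z=1, U=0, Y=5) weight 1/384
  … 4 more
Group by X:
  weight(X=0) = 1/20
  weight(X=1) = 5/96
Total weight = 1/20 + 5/96 = 49/480
P(X=0 | obs) = 1/20 / 49/480 = 24/49
P(X=1 | obs) = 5/96 / 49/480 = 25/49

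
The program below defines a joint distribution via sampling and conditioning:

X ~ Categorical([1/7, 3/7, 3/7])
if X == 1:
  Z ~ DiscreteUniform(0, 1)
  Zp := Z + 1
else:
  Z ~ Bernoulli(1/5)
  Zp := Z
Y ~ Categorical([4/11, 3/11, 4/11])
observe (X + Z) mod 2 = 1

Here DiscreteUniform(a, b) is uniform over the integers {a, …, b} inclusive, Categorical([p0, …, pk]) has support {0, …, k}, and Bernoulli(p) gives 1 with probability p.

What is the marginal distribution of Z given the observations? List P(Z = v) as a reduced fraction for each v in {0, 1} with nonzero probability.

Enumerate traces; 9 have nonzero weight after conditioning:
  (X=0, Z=1, Y=0) weight 4/385
  (X=0, Z=1, Y=1) weight 3/385
  (X=0, Z=1, Y=2) weight 4/385
  (X=1, Z=0, Y=0) weight 6/77
  (X=1, Z=0, Y=1) weight 9/154
  (X=1, Z=0, Y=2) weight 6/77
  (X=2, Z=1, Y=0) weight 12/385
  (X=2, Z=1, Y=1) weight 9/385
  … 1 more
Group by Z:
  weight(Z=0) = 3/14
  weight(Z=1) = 4/35
Total weight = 3/14 + 4/35 = 23/70
P(Z=0 | obs) = 3/14 / 23/70 = 15/23
P(Z=1 | obs) = 4/35 / 23/70 = 8/23

P(Z=0) = 15/23, P(Z=1) = 8/23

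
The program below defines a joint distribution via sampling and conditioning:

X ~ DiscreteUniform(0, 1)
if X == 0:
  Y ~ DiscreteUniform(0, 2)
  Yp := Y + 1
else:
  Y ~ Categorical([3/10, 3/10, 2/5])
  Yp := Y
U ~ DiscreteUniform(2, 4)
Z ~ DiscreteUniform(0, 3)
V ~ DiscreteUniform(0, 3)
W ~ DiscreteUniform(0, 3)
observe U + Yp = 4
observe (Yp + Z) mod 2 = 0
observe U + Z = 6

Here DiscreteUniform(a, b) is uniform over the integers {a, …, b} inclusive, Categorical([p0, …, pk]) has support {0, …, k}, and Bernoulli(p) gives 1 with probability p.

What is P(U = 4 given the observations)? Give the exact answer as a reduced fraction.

Enumerate traces; 48 have nonzero weight after conditioning:
  (X=0, Y=0, U=3, Z=3, V=0, W=0) weight 1/1152
  (X=0, Y=0, U=3, Z=3, V=0, W=1) weight 1/1152
  (X=0, Y=0, U=3, Z=3, V=0, W=2) weight 1/1152
  (X=0, Y=0, U=3, Z=3, V=0, W=3) weight 1/1152
  (X=0, Y=0, U=3, Z=3, V=1, W=0) weight 1/1152
  (X=0, Y=0, U=3, Z=3, V=1, W=1) weight 1/1152
  (X=0, Y=0, U=3, Z=3, V=1, W=2) weight 1/1152
  (X=0, Y=0, U=3, Z=3, V=1, W=3) weight 1/1152
  (X=1, Y=0, U=4, Z=2, V=0, W=0) weight 1/1280
  … 39 more
Group by U:
  weight(U=3) = 19/720
  weight(U=4) = 1/80
Total weight = 19/720 + 1/80 = 7/180
P(U=3 | obs) = 19/720 / 7/180 = 19/28
P(U=4 | obs) = 1/80 / 7/180 = 9/28

P(U = 4 | obs) = 9/28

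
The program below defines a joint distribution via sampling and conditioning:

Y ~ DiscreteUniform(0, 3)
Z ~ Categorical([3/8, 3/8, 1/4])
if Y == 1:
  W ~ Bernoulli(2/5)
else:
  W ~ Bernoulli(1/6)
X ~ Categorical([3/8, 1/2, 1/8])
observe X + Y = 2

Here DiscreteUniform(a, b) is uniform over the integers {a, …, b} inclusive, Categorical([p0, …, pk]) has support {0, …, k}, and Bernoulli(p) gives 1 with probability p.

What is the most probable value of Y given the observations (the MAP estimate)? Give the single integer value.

Enumerate traces; 18 have nonzero weight after conditioning:
  (Y=0, Z=0, W=0, X=2) weight 5/512
  (Y=0, Z=0, W=1, X=2) weight 1/512
  (Y=0, Z=1, W=0, X=2) weight 5/512
  (Y=0, Z=1, W=1, X=2) weight 1/512
  (Y=0, Z=2, W=0, X=2) weight 5/768
  (Y=0, Z=2, W=1, X=2) weight 1/768
  (Y=1, Z=0, W=0, X=1) weight 9/320
  (Y=1, Z=0, W=1, X=1) weight 3/160
  (Y=2, Z=0, W=0, X=0) weight 15/512
  … 9 more
Group by Y:
  weight(Y=0) = 1/32
  weight(Y=1) = 1/8
  weight(Y=2) = 3/32
Total weight = 1/32 + 1/8 + 3/32 = 1/4
P(Y=0 | obs) = 1/32 / 1/4 = 1/8
P(Y=1 | obs) = 1/8 / 1/4 = 1/2
P(Y=2 | obs) = 3/32 / 1/4 = 3/8
argmax = 1

argmax_v P(Y = v | obs) = 1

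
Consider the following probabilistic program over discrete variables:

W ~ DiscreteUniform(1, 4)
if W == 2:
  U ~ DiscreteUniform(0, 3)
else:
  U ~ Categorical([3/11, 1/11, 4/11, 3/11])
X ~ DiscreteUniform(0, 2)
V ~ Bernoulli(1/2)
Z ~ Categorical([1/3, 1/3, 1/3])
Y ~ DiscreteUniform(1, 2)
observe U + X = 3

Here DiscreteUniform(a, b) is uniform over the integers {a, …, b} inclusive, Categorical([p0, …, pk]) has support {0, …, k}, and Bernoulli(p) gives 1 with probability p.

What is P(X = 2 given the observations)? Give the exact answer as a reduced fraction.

Enumerate traces; 144 have nonzero weight after conditioning:
  (W=1, U=1, X=2, V=0, Z=0, Y=1) weight 1/1584
  (W=1, U=1, X=2, V=0, Z=0, Y=2) weight 1/1584
  (W=1, U=1, X=2, V=0, Z=1, Y=1) weight 1/1584
  (W=1, U=1, X=2, V=0, Z=1, Y=2) weight 1/1584
  (W=1, U=1, X=2, V=0, Z=2, Y=1) weight 1/1584
  (W=1, U=1, X=2, V=0, Z=2, Y=2) weight 1/1584
  (W=1, U=1, X=2, V=1, Z=0, Y=1) weight 1/1584
  (W=1, U=1, X=2, V=1, Z=0, Y=2) weight 1/1584
  (W=1, U=2, X=1, V=0, Z=0, Y=1) weight 1/396
  (W=1, U=3, X=0, V=0, Z=0, Y=1) weight 1/528
  … 134 more
Group by X:
  weight(X=0) = 47/528
  weight(X=1) = 59/528
  weight(X=2) = 23/528
Total weight = 47/528 + 59/528 + 23/528 = 43/176
P(X=0 | obs) = 47/528 / 43/176 = 47/129
P(X=1 | obs) = 59/528 / 43/176 = 59/129
P(X=2 | obs) = 23/528 / 43/176 = 23/129

P(X = 2 | obs) = 23/129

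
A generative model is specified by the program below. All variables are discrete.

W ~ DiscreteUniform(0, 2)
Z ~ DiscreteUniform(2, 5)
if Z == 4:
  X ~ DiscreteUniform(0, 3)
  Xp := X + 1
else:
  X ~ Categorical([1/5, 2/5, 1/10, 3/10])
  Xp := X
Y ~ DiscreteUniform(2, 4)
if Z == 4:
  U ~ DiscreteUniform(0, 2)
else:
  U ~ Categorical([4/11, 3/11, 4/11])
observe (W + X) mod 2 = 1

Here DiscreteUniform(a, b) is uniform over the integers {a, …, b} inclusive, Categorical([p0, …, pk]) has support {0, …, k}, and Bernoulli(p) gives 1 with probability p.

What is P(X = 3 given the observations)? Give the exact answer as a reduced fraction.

Enumerate traces; 216 have nonzero weight after conditioning:
  (W=0, Z=2, X=1, Y=2, U=0) weight 2/495
  (W=0, Z=2, X=1, Y=2, U=1) weight 1/330
  (W=0, Z=2, X=1, Y=2, U=2) weight 2/495
  (W=0, Z=2, X=1, Y=3, U=0) weight 2/495
  (W=0, Z=2, X=1, Y=3, U=1) weight 1/330
  (W=0, Z=2, X=1, Y=3, U=2) weight 2/495
  (W=0, Z=2, X=1, Y=4, U=0) weight 2/495
  (W=0, Z=2, X=1, Y=4, U=1) weight 1/330
  (W=0, Z=2, X=3, Y=2, U=0) weight 1/330
  (W=1, Z=2, X=0, Y=2, U=0) weight 1/495
  … 206 more
Group by X:
  weight(X=0) = 17/240
  weight(X=1) = 29/120
  weight(X=2) = 11/240
  weight(X=3) = 23/120
Total weight = 17/240 + 29/120 + 11/240 + 23/120 = 11/20
P(X=0 | obs) = 17/240 / 11/20 = 17/132
P(X=1 | obs) = 29/120 / 11/20 = 29/66
P(X=2 | obs) = 11/240 / 11/20 = 1/12
P(X=3 | obs) = 23/120 / 11/20 = 23/66

P(X = 3 | obs) = 23/66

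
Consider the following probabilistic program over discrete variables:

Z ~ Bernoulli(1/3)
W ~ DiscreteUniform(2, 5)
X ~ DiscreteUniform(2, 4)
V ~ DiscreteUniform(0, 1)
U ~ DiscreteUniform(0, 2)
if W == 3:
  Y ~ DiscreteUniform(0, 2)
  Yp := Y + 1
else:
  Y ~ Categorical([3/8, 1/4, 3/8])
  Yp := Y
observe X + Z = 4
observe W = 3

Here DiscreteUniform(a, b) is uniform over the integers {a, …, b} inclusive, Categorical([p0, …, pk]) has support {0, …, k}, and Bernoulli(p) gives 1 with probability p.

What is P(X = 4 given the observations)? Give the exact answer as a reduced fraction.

P(X = 4 | obs) = 2/3

Enumerate traces; 36 have nonzero weight after conditioning:
  (Z=0, W=3, X=4, V=0, U=0, Y=0) weight 1/324
  (Z=0, W=3, X=4, V=0, U=0, Y=1) weight 1/324
  (Z=0, W=3, X=4, V=0, U=0, Y=2) weight 1/324
  (Z=0, W=3, X=4, V=0, U=1, Y=0) weight 1/324
  (Z=0, W=3, X=4, V=0, U=1, Y=1) weight 1/324
  (Z=0, W=3, X=4, V=0, U=1, Y=2) weight 1/324
  (Z=0, W=3, X=4, V=0, U=2, Y=0) weight 1/324
  (Z=0, W=3, X=4, V=0, U=2, Y=1) weight 1/324
  (Z=1, W=3, X=3, V=0, U=0, Y=0) weight 1/648
  … 27 more
Group by X:
  weight(X=3) = 1/36
  weight(X=4) = 1/18
Total weight = 1/36 + 1/18 = 1/12
P(X=3 | obs) = 1/36 / 1/12 = 1/3
P(X=4 | obs) = 1/18 / 1/12 = 2/3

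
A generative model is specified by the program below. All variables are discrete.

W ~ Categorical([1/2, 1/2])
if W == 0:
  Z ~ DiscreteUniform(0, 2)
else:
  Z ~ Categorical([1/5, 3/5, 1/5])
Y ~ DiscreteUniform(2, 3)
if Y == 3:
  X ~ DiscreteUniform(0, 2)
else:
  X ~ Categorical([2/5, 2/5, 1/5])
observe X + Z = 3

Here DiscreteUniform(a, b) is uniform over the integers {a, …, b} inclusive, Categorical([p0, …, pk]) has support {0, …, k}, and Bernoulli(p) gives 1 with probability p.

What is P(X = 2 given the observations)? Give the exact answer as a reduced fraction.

Enumerate traces; 8 have nonzero weight after conditioning:
  (W=0, Z=1, Y=2, X=2) weight 1/60
  (W=0, Z=1, Y=3, X=2) weight 1/36
  (W=0, Z=2, Y=2, X=1) weight 1/30
  (W=0, Z=2, Y=3, X=1) weight 1/36
  (W=1, Z=1, Y=2, X=2) weight 3/100
  (W=1, Z=1, Y=3, X=2) weight 1/20
  (W=1, Z=2, Y=2, X=1) weight 1/50
  (W=1, Z=2, Y=3, X=1) weight 1/60
Group by X:
  weight(X=1) = 22/225
  weight(X=2) = 28/225
Total weight = 22/225 + 28/225 = 2/9
P(X=1 | obs) = 22/225 / 2/9 = 11/25
P(X=2 | obs) = 28/225 / 2/9 = 14/25

P(X = 2 | obs) = 14/25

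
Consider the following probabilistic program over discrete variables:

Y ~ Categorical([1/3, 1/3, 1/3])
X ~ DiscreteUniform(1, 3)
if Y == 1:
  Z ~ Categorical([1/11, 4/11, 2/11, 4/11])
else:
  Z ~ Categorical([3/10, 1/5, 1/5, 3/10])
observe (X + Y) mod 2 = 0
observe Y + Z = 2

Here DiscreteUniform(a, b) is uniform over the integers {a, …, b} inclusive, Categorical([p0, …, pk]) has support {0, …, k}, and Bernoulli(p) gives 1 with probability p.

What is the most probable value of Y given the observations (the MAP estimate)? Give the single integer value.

Enumerate traces; 4 have nonzero weight after conditioning:
  (Y=0, X=2, Z=2) weight 1/45
  (Y=1, X=1, Z=1) weight 4/99
  (Y=1, X=3, Z=1) weight 4/99
  (Y=2, X=2, Z=0) weight 1/30
Group by Y:
  weight(Y=0) = 1/45
  weight(Y=1) = 8/99
  weight(Y=2) = 1/30
Total weight = 1/45 + 8/99 + 1/30 = 3/22
P(Y=0 | obs) = 1/45 / 3/22 = 22/135
P(Y=1 | obs) = 8/99 / 3/22 = 16/27
P(Y=2 | obs) = 1/30 / 3/22 = 11/45
argmax = 1

argmax_v P(Y = v | obs) = 1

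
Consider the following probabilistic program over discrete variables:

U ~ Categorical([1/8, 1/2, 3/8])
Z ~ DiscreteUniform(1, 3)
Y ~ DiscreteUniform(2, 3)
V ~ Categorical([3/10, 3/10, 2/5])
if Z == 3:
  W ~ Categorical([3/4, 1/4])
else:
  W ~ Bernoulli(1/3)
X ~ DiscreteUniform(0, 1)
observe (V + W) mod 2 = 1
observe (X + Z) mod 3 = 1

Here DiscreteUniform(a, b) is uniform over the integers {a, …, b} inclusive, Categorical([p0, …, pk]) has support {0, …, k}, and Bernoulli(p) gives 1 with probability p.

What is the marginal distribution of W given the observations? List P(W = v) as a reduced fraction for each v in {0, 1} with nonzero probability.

Enumerate traces; 36 have nonzero weight after conditioning:
  (U=0, Z=1, Y=2, V=0, W=1, X=0) weight 1/960
  (U=0, Z=1, Y=2, V=1, W=0, X=0) weight 1/480
  (U=0, Z=1, Y=2, V=2, W=1, X=0) weight 1/720
  (U=0, Z=1, Y=3, V=0, W=1, X=0) weight 1/960
  (U=0, Z=1, Y=3, V=1, W=0, X=0) weight 1/480
  (U=0, Z=1, Y=3, V=2, W=1, X=0) weight 1/720
  (U=0, Z=3, Y=2, V=0, W=1, X=1) weight 1/1280
  (U=0, Z=3, Y=2, V=1, W=0, X=1) weight 3/1280
  … 28 more
Group by W:
  weight(W=0) = 17/240
  weight(W=1) = 49/720
Total weight = 17/240 + 49/720 = 5/36
P(W=0 | obs) = 17/240 / 5/36 = 51/100
P(W=1 | obs) = 49/720 / 5/36 = 49/100

P(W=0) = 51/100, P(W=1) = 49/100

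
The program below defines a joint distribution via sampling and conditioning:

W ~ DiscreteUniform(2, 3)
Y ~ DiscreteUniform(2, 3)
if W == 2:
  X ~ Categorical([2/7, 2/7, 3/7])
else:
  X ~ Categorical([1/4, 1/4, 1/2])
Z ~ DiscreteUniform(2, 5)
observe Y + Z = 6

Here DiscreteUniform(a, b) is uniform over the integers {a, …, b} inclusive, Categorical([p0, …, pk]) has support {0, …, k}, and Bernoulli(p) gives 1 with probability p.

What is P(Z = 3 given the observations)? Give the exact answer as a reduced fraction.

P(Z = 3 | obs) = 1/2

Enumerate traces; 12 have nonzero weight after conditioning:
  (W=2, Y=2, X=0, Z=4) weight 1/56
  (W=2, Y=2, X=1, Z=4) weight 1/56
  (W=2, Y=2, X=2, Z=4) weight 3/112
  (W=2, Y=3, X=0, Z=3) weight 1/56
  (W=2, Y=3, X=1, Z=3) weight 1/56
  (W=2, Y=3, X=2, Z=3) weight 3/112
  (W=3, Y=2, X=0, Z=4) weight 1/64
  (W=3, Y=2, X=1, Z=4) weight 1/64
  … 4 more
Group by Z:
  weight(Z=3) = 1/8
  weight(Z=4) = 1/8
Total weight = 1/8 + 1/8 = 1/4
P(Z=3 | obs) = 1/8 / 1/4 = 1/2
P(Z=4 | obs) = 1/8 / 1/4 = 1/2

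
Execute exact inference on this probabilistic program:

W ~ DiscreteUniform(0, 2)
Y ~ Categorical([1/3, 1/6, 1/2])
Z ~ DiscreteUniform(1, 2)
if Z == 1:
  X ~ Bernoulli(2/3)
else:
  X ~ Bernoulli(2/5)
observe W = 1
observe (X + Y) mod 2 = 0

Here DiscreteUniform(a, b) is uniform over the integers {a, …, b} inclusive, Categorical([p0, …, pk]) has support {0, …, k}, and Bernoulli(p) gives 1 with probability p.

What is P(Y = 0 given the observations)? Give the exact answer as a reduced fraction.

Enumerate traces; 6 have nonzero weight after conditioning:
  (W=1, Y=0, Z=1, X=0) weight 1/54
  (W=1, Y=0, Z=2, X=0) weight 1/30
  (W=1, Y=1, Z=1, X=1) weight 1/54
  (W=1, Y=1, Z=2, X=1) weight 1/90
  (W=1, Y=2, Z=1, X=0) weight 1/36
  (W=1, Y=2, Z=2, X=0) weight 1/20
Group by Y:
  weight(Y=0) = 7/135
  weight(Y=1) = 4/135
  weight(Y=2) = 7/90
Total weight = 7/135 + 4/135 + 7/90 = 43/270
P(Y=0 | obs) = 7/135 / 43/270 = 14/43
P(Y=1 | obs) = 4/135 / 43/270 = 8/43
P(Y=2 | obs) = 7/90 / 43/270 = 21/43

P(Y = 0 | obs) = 14/43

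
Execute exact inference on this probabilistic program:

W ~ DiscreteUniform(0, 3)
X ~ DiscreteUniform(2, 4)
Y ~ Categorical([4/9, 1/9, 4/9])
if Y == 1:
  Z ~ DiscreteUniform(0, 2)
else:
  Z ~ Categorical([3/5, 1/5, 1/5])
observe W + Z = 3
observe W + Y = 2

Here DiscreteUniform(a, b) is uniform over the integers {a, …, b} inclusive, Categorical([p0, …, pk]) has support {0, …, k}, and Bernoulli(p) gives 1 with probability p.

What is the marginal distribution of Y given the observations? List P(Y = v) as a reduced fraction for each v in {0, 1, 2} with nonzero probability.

Enumerate traces; 6 have nonzero weight after conditioning:
  (W=1, X=2, Y=1, Z=2) weight 1/324
  (W=1, X=3, Y=1, Z=2) weight 1/324
  (W=1, X=4, Y=1, Z=2) weight 1/324
  (W=2, X=2, Y=0, Z=1) weight 1/135
  (W=2, X=3, Y=0, Z=1) weight 1/135
  (W=2, X=4, Y=0, Z=1) weight 1/135
Group by Y:
  weight(Y=0) = 1/45
  weight(Y=1) = 1/108
Total weight = 1/45 + 1/108 = 17/540
P(Y=0 | obs) = 1/45 / 17/540 = 12/17
P(Y=1 | obs) = 1/108 / 17/540 = 5/17

P(Y=0) = 12/17, P(Y=1) = 5/17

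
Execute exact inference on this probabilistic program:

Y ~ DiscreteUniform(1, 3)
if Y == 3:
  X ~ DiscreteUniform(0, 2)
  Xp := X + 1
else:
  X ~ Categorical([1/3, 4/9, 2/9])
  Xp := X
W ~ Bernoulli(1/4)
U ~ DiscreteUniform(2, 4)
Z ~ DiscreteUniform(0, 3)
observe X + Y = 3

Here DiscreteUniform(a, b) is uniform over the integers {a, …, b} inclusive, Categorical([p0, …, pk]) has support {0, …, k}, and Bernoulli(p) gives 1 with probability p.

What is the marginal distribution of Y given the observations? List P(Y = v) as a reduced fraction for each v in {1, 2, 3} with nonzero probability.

Enumerate traces; 72 have nonzero weight after conditioning:
  (Y=1, X=2, W=0, U=2, Z=0) weight 1/216
  (Y=1, X=2, W=0, U=2, Z=1) weight 1/216
  (Y=1, X=2, W=0, U=2, Z=2) weight 1/216
  (Y=1, X=2, W=0, U=2, Z=3) weight 1/216
  (Y=1, X=2, W=0, U=3, Z=0) weight 1/216
  (Y=1, X=2, W=0, U=3, Z=1) weight 1/216
  (Y=1, X=2, W=0, U=3, Z=2) weight 1/216
  (Y=1, X=2, W=0, U=3, Z=3) weight 1/216
  (Y=2, X=1, W=0, U=2, Z=0) weight 1/108
  (Y=3, X=0, W=0, U=2, Z=0) weight 1/144
  … 62 more
Group by Y:
  weight(Y=1) = 2/27
  weight(Y=2) = 4/27
  weight(Y=3) = 1/9
Total weight = 2/27 + 4/27 + 1/9 = 1/3
P(Y=1 | obs) = 2/27 / 1/3 = 2/9
P(Y=2 | obs) = 4/27 / 1/3 = 4/9
P(Y=3 | obs) = 1/9 / 1/3 = 1/3

P(Y=1) = 2/9, P(Y=2) = 4/9, P(Y=3) = 1/3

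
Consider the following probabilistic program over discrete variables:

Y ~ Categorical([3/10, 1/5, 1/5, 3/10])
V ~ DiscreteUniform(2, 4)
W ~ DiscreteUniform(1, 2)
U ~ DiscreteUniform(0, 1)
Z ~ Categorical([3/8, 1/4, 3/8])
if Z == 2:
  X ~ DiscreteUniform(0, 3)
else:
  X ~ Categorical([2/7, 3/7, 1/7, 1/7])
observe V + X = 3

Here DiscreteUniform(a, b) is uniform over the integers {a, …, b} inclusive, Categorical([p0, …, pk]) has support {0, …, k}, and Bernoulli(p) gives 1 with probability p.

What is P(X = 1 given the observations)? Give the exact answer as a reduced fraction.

Enumerate traces; 96 have nonzero weight after conditioning:
  (Y=0, V=2, W=1, U=0, Z=0, X=1) weight 9/2240
  (Y=0, V=2, W=1, U=0, Z=1, X=1) weight 3/1120
  (Y=0, V=2, W=1, U=0, Z=2, X=1) weight 3/1280
  (Y=0, V=2, W=1, U=1, Z=0, X=1) weight 9/2240
  (Y=0, V=2, W=1, U=1, Z=1, X=1) weight 3/1120
  (Y=0, V=2, W=1, U=1, Z=2, X=1) weight 3/1280
  (Y=0, V=2, W=2, U=0, Z=0, X=1) weight 9/2240
  (Y=0, V=2, W=2, U=0, Z=1, X=1) weight 3/1120
  (Y=0, V=3, W=1, U=0, Z=0, X=0) weight 3/1120
  … 87 more
Group by X:
  weight(X=0) = 61/672
  weight(X=1) = 27/224
Total weight = 61/672 + 27/224 = 71/336
P(X=0 | obs) = 61/672 / 71/336 = 61/142
P(X=1 | obs) = 27/224 / 71/336 = 81/142

P(X = 1 | obs) = 81/142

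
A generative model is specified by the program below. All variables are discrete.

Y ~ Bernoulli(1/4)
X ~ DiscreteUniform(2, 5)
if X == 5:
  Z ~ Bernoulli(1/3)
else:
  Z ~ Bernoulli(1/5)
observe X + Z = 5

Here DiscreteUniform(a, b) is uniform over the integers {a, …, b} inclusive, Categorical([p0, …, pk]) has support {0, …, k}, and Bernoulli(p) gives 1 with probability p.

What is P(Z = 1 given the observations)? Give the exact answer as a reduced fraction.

Enumerate traces; 4 have nonzero weight after conditioning:
  (Y=0, X=4, Z=1) weight 3/80
  (Y=0, X=5, Z=0) weight 1/8
  (Y=1, X=4, Z=1) weight 1/80
  (Y=1, X=5, Z=0) weight 1/24
Group by Z:
  weight(Z=0) = 1/6
  weight(Z=1) = 1/20
Total weight = 1/6 + 1/20 = 13/60
P(Z=0 | obs) = 1/6 / 13/60 = 10/13
P(Z=1 | obs) = 1/20 / 13/60 = 3/13

P(Z = 1 | obs) = 3/13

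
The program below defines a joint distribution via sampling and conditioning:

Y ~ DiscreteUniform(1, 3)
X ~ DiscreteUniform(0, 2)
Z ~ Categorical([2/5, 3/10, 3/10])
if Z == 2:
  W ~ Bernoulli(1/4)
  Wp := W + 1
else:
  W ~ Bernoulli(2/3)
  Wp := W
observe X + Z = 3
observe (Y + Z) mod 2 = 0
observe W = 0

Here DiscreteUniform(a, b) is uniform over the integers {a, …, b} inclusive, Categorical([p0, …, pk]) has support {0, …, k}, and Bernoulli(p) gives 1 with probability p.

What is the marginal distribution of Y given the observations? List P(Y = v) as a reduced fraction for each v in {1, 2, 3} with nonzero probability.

P(Y=1) = 4/17, P(Y=2) = 9/17, P(Y=3) = 4/17

Enumerate traces; 3 have nonzero weight after conditioning:
  (Y=1, X=2, Z=1, W=0) weight 1/90
  (Y=2, X=1, Z=2, W=0) weight 1/40
  (Y=3, X=2, Z=1, W=0) weight 1/90
Group by Y:
  weight(Y=1) = 1/90
  weight(Y=2) = 1/40
  weight(Y=3) = 1/90
Total weight = 1/90 + 1/40 + 1/90 = 17/360
P(Y=1 | obs) = 1/90 / 17/360 = 4/17
P(Y=2 | obs) = 1/40 / 17/360 = 9/17
P(Y=3 | obs) = 1/90 / 17/360 = 4/17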